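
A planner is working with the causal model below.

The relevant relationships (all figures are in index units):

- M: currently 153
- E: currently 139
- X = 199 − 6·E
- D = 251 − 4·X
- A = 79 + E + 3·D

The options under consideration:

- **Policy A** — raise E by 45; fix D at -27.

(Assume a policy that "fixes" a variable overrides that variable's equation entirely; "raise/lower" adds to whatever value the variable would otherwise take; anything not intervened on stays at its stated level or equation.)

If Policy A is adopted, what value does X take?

-905

Policy A (E + 45, D := -27):
  E = 139 + 45 = 184
  X = 199 − 6·184 = -905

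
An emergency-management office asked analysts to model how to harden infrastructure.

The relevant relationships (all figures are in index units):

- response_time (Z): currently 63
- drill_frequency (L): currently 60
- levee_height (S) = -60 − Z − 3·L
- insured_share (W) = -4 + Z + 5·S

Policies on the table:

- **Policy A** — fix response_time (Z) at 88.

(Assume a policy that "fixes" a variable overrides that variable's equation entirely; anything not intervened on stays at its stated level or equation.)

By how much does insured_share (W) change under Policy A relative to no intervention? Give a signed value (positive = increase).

Baseline:
  Z = 63
  L = 60
  S = -60 − 63 − 3·60 = -303
  W = -4 + 63 + 5·(-303) = -1456
Policy A (Z := 88):
  Z = 88
  L = 60
  S = -60 − 88 − 3·60 = -328
  W = -4 + 88 + 5·(-328) = -1556
Change in W: -1556 − (-1456) = -100

-100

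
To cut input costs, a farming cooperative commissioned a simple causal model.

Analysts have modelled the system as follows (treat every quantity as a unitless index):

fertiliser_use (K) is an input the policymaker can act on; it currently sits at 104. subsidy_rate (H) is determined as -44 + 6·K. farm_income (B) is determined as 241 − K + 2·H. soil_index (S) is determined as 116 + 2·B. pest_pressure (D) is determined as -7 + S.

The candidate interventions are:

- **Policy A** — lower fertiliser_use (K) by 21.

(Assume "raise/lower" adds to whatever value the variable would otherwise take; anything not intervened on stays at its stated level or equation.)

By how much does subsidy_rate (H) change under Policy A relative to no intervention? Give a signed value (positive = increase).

Baseline:
  K = 104
  H = -44 + 6·104 = 580
Policy A (K − 21):
  K = 104 − 21 = 83
  H = -44 + 6·83 = 454
Change in H: 454 − 580 = -126

-126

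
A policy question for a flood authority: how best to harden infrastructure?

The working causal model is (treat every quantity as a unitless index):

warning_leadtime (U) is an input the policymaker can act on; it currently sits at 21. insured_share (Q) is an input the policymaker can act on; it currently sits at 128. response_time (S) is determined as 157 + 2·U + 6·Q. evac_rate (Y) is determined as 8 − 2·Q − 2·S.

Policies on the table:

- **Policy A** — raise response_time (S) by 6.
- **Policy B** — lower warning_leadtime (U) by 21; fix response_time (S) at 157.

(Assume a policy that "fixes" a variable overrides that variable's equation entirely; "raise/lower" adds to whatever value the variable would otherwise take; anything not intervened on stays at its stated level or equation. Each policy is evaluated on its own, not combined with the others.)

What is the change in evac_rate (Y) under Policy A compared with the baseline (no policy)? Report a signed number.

Baseline:
  U = 21
  Q = 128
  S = 157 + 2·21 + 6·128 = 967
  Y = 8 − 2·128 − 2·967 = -2182
Policy A (S + 6):
  U = 21
  Q = 128
  S = 157 + 2·21 + 6·128 (+6 from intervention) = 973
  Y = 8 − 2·128 − 2·973 = -2194
Change in Y: -2194 − (-2182) = -12

-12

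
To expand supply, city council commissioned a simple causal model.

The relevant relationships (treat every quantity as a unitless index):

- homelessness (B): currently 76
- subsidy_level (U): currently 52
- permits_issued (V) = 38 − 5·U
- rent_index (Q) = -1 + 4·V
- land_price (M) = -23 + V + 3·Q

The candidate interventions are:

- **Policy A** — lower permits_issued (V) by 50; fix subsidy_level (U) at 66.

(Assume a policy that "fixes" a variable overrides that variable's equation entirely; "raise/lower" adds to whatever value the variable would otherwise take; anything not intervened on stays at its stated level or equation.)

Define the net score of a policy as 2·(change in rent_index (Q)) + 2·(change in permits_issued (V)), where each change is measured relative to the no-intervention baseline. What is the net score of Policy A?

-1200

Baseline:
  U = 52
  V = 38 − 5·52 = -222
  Q = -1 + 4·(-222) = -889
Policy A (V − 50, U := 66):
  U = 66
  V = 38 − 5·66 (−50 from intervention) = -342
  Q = -1 + 4·(-342) = -1369
ΔQ = -1369 − (-889) = -480; ΔV = -342 − (-222) = -120
Score = 2·(-480) + 2·(-120) = -1200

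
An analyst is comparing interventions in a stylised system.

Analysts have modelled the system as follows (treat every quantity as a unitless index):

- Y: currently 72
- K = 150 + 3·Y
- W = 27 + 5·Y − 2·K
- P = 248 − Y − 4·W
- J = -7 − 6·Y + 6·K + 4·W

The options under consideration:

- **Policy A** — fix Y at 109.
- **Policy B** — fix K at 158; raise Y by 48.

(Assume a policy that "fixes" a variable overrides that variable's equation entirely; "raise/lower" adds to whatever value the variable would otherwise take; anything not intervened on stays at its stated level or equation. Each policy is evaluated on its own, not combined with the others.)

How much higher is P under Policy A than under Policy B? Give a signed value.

2783

Policy A (Y := 109):
  Y = 109
  K = 150 + 3·109 = 477
  W = 27 + 5·109 − 2·477 = -382
  P = 248 − 109 − 4·(-382) = 1667
Policy B (K := 158, Y + 48):
  Y = 72 + 48 = 120
  K = 158
  W = 27 + 5·120 − 2·158 = 311
  P = 248 − 120 − 4·311 = -1116
P: 1667 − (-1116) = 2783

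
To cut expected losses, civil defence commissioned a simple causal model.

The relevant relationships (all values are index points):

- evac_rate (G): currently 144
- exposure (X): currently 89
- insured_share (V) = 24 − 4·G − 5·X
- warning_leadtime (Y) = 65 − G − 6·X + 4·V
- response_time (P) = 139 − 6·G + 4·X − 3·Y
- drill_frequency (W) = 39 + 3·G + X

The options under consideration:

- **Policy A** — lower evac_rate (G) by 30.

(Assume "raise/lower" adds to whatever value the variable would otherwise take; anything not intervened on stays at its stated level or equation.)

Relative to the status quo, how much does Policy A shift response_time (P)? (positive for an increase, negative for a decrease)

-1350

Baseline:
  G = 144
  X = 89
  V = 24 − 4·144 − 5·89 = -997
  Y = 65 − 144 − 6·89 + 4·(-997) = -4601
  P = 139 − 6·144 + 4·89 − 3·(-4601) = 13434
Policy A (G − 30):
  G = 144 − 30 = 114
  X = 89
  V = 24 − 4·114 − 5·89 = -877
  Y = 65 − 114 − 6·89 + 4·(-877) = -4091
  P = 139 − 6·114 + 4·89 − 3·(-4091) = 12084
Change in P: 12084 − 13434 = -1350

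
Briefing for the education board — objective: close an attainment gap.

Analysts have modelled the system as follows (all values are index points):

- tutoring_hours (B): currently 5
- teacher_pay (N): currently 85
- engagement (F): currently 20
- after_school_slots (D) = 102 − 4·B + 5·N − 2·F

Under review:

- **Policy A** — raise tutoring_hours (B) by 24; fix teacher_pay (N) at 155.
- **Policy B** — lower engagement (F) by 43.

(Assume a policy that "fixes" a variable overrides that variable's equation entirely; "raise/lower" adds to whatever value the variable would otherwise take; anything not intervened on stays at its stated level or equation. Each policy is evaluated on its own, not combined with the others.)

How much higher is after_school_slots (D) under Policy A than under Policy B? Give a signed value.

168

Policy A (B + 24, N := 155):
  B = 5 + 24 = 29
  N = 155
  F = 20
  D = 102 − 4·29 + 5·155 − 2·20 = 721
Policy B (F − 43):
  B = 5
  N = 85
  F = 20 − 43 = -23
  D = 102 − 4·5 + 5·85 − 2·(-23) = 553
D: 721 − 553 = 168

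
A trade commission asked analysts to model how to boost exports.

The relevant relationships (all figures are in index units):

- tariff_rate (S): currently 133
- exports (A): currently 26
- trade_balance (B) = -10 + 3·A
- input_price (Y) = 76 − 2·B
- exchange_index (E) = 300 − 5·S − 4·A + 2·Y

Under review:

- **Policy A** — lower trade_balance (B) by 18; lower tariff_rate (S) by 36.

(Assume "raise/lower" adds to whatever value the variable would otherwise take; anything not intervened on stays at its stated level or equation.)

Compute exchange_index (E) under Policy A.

-337

Policy A (B − 18, S − 36):
  S = 133 − 36 = 97
  A = 26
  B = -10 + 3·26 (−18 from intervention) = 50
  Y = 76 − 2·50 = -24
  E = 300 − 5·97 − 4·26 + 2·(-24) = -337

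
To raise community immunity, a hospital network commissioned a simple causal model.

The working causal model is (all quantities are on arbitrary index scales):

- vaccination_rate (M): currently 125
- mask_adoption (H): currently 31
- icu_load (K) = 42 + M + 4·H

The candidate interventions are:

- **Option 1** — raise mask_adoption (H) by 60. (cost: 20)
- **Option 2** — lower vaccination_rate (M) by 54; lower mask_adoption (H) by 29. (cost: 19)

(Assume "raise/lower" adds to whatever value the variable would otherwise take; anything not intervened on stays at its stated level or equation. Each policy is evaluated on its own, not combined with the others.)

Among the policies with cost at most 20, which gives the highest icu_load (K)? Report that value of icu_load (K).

Option 1 (H + 60):
  M = 125
  H = 31 + 60 = 91
  K = 42 + 125 + 4·91 = 531
Option 2 (M − 54, H − 29):
  M = 125 − 54 = 71
  H = 31 − 29 = 2
  K = 42 + 71 + 4·2 = 121
Comparing — Option 1: K=531, Option 2: K=121. Highest is 531 (Option 1).

531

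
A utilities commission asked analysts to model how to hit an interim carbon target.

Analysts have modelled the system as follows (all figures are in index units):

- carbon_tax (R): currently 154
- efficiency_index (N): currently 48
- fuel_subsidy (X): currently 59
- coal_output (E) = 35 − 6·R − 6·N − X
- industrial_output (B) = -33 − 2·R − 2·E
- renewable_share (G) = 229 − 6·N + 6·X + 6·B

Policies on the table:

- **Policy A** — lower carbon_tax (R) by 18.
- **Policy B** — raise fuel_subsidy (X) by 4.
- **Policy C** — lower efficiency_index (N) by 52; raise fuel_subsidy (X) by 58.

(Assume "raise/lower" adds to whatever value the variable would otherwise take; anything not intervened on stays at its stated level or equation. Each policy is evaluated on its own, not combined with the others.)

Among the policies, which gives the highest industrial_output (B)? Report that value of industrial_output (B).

Policy A (R − 18):
  R = 154 − 18 = 136
  N = 48
  X = 59
  E = 35 − 6·136 − 6·48 − 59 = -1128
  B = -33 − 2·136 − 2·(-1128) = 1951
Policy B (X + 4):
  R = 154
  N = 48
  X = 59 + 4 = 63
  E = 35 − 6·154 − 6·48 − 63 = -1240
  B = -33 − 2·154 − 2·(-1240) = 2139
Policy C (N − 52, X + 58):
  R = 154
  N = 48 − 52 = -4
  X = 59 + 58 = 117
  E = 35 − 6·154 − 6·(-4) − 117 = -982
  B = -33 − 2·154 − 2·(-982) = 1623
Comparing — Policy A: B=1951, Policy B: B=2139, Policy C: B=1623. Highest is 2139 (Policy B).

2139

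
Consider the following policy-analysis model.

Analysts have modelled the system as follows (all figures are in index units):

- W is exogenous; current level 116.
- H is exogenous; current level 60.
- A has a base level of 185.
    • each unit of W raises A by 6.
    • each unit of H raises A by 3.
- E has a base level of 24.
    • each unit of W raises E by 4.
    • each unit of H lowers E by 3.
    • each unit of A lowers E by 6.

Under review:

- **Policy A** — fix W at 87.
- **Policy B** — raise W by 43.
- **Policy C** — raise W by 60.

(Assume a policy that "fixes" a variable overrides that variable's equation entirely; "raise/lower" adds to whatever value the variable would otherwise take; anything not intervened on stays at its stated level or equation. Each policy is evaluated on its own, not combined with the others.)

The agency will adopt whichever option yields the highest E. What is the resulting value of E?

-5130

Policy A (W := 87):
  W = 87
  H = 60
  A = 185 + 6·87 + 3·60 = 887
  E = 24 + 4·87 − 3·60 − 6·887 = -5130
Policy B (W + 43):
  W = 116 + 43 = 159
  H = 60
  A = 185 + 6·159 + 3·60 = 1319
  E = 24 + 4·159 − 3·60 − 6·1319 = -7434
Policy C (W + 60):
  W = 116 + 60 = 176
  H = 60
  A = 185 + 6·176 + 3·60 = 1421
  E = 24 + 4·176 − 3·60 − 6·1421 = -7978
Comparing — Policy A: E=-5130, Policy B: E=-7434, Policy C: E=-7978. Highest is -5130 (Policy A).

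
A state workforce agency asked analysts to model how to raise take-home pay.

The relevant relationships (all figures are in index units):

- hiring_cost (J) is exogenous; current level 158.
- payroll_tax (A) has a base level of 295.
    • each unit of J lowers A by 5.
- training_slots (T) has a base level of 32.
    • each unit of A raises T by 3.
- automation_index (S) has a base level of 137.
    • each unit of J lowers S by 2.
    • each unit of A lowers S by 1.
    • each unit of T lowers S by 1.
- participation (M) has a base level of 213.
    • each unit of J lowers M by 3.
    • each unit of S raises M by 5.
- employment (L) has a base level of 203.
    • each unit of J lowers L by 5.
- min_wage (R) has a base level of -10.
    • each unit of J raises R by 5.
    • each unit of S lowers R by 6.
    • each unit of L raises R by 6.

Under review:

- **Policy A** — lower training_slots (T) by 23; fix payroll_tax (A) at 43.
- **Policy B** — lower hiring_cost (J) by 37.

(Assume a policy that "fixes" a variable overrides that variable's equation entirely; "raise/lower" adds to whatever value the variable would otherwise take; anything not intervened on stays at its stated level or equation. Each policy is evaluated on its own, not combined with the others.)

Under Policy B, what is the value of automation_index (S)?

Policy B (J − 37):
  J = 158 − 37 = 121
  A = 295 − 5·121 = -310
  T = 32 + 3·(-310) = -898
  S = 137 − 2·121 − (-310) − (-898) = 1103

1103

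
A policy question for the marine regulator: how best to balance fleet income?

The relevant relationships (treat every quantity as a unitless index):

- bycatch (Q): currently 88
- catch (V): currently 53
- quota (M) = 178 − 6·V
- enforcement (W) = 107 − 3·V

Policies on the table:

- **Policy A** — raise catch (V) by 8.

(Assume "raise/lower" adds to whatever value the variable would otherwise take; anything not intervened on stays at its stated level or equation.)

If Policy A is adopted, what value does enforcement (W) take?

-76

Policy A (V + 8):
  V = 53 + 8 = 61
  W = 107 − 3·61 = -76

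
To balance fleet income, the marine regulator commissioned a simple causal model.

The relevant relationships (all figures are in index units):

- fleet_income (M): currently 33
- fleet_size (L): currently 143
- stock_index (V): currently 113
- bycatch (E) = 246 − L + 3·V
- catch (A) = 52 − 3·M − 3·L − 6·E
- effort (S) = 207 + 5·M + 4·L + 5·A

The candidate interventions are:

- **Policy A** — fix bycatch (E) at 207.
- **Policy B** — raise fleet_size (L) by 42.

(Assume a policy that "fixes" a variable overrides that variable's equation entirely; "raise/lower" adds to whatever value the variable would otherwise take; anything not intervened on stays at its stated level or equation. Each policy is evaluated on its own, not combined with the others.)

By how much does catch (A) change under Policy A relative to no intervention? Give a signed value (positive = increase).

Baseline:
  M = 33
  L = 143
  V = 113
  E = 246 − 143 + 3·113 = 442
  A = 52 − 3·33 − 3·143 − 6·442 = -3128
Policy A (E := 207):
  M = 33
  L = 143
  V = 113
  E = 207
  A = 52 − 3·33 − 3·143 − 6·207 = -1718
Change in A: -1718 − (-3128) = 1410

1410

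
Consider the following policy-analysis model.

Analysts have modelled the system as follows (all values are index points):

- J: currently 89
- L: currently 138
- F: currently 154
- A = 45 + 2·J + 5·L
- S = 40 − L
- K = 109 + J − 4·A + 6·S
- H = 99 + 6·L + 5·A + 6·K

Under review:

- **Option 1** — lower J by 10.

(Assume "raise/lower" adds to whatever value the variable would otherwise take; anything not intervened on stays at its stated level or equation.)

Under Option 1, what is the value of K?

-3972

Option 1 (J − 10):
  J = 89 − 10 = 79
  L = 138
  A = 45 + 2·79 + 5·138 = 893
  S = 40 − 138 = -98
  K = 109 + 79 − 4·893 + 6·(-98) = -3972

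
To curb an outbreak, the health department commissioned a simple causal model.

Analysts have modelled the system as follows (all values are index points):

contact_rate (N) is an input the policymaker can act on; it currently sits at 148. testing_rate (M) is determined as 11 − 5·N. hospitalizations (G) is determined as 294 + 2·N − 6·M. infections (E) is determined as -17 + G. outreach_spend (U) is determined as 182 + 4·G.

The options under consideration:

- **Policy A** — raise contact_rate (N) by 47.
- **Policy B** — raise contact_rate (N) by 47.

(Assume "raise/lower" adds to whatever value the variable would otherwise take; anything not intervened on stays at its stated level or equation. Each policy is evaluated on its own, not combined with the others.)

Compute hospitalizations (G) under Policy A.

6468

Policy A (N + 47):
  N = 148 + 47 = 195
  M = 11 − 5·195 = -964
  G = 294 + 2·195 − 6·(-964) = 6468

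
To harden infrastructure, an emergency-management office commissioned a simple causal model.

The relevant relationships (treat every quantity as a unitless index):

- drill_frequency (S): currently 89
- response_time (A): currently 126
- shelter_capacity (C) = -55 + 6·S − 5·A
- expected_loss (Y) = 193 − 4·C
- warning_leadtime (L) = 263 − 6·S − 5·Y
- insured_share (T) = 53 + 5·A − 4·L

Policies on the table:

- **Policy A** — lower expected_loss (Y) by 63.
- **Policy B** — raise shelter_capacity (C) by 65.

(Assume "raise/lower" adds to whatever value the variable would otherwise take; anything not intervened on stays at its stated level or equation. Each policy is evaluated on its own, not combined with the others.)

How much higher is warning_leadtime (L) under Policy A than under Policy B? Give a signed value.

Policy A (Y − 63):
  S = 89
  A = 126
  C = -55 + 6·89 − 5·126 = -151
  Y = 193 − 4·(-151) (−63 from intervention) = 734
  L = 263 − 6·89 − 5·734 = -3941
Policy B (C + 65):
  S = 89
  A = 126
  C = -55 + 6·89 − 5·126 (+65 from intervention) = -86
  Y = 193 − 4·(-86) = 537
  L = 263 − 6·89 − 5·537 = -2956
L: -3941 − (-2956) = -985

-985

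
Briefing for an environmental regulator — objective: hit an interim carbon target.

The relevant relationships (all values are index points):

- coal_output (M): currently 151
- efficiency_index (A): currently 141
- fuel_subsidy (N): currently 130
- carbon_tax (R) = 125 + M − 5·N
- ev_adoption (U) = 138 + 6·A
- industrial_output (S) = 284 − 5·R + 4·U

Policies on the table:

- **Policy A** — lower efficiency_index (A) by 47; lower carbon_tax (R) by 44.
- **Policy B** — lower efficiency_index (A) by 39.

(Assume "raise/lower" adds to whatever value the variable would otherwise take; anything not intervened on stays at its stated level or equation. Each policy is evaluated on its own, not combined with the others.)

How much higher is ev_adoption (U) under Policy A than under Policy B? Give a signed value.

Policy A (A − 47, R − 44):
  A = 141 − 47 = 94
  U = 138 + 6·94 = 702
Policy B (A − 39):
  A = 141 − 39 = 102
  U = 138 + 6·102 = 750
U: 702 − 750 = -48

-48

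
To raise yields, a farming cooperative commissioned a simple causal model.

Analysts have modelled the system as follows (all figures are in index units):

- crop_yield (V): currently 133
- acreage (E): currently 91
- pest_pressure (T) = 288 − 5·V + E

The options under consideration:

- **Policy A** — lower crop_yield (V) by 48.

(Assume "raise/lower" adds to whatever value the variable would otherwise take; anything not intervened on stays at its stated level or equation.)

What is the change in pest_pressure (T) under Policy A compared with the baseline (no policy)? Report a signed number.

240

Baseline:
  V = 133
  E = 91
  T = 288 − 5·133 + 91 = -286
Policy A (V − 48):
  V = 133 − 48 = 85
  E = 91
  T = 288 − 5·85 + 91 = -46
Change in T: -46 − (-286) = 240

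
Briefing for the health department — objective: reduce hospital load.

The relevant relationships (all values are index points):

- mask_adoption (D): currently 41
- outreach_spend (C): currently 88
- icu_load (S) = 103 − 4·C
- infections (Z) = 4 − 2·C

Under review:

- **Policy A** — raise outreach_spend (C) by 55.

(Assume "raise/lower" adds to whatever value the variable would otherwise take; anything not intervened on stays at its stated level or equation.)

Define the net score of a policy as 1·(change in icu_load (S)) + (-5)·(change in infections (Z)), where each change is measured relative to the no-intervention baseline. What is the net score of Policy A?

330

Baseline:
  C = 88
  S = 103 − 4·88 = -249
  Z = 4 − 2·88 = -172
Policy A (C + 55):
  C = 88 + 55 = 143
  S = 103 − 4·143 = -469
  Z = 4 − 2·143 = -282
ΔS = -469 − (-249) = -220; ΔZ = -282 − (-172) = -110
Score = 1·(-220) + (-5)·(-110) = 330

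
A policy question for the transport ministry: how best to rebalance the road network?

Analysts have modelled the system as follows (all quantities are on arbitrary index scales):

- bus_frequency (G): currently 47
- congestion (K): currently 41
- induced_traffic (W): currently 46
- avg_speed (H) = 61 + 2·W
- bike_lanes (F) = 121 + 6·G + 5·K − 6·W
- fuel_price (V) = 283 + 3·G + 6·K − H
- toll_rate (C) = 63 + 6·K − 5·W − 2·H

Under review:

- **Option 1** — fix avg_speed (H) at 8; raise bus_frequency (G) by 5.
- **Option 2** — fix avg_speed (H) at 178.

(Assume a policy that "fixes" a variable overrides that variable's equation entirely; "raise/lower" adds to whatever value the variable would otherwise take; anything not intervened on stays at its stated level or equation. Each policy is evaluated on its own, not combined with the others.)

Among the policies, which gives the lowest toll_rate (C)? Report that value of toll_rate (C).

Option 1 (H := 8, G + 5):
  K = 41
  W = 46
  H = 8
  C = 63 + 6·41 − 5·46 − 2·8 = 63
Option 2 (H := 178):
  K = 41
  W = 46
  H = 178
  C = 63 + 6·41 − 5·46 − 2·178 = -277
Comparing — Option 1: C=63, Option 2: C=-277. Lowest is -277 (Option 2).

-277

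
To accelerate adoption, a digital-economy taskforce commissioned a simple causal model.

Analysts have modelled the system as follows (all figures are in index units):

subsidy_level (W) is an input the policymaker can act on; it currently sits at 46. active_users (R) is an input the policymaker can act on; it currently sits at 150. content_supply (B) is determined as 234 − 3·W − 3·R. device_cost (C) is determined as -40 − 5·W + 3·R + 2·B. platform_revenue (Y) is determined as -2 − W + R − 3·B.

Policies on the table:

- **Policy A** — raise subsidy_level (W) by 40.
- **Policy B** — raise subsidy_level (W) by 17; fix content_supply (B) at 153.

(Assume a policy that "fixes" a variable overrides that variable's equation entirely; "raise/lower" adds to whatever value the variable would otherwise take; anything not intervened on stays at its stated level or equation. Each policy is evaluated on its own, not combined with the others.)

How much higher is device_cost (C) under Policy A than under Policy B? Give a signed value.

-1369

Policy A (W + 40):
  W = 46 + 40 = 86
  R = 150
  B = 234 − 3·86 − 3·150 = -474
  C = -40 − 5·86 + 3·150 + 2·(-474) = -968
Policy B (W + 17, B := 153):
  W = 46 + 17 = 63
  R = 150
  B = 153
  C = -40 − 5·63 + 3·150 + 2·153 = 401
C: -968 − 401 = -1369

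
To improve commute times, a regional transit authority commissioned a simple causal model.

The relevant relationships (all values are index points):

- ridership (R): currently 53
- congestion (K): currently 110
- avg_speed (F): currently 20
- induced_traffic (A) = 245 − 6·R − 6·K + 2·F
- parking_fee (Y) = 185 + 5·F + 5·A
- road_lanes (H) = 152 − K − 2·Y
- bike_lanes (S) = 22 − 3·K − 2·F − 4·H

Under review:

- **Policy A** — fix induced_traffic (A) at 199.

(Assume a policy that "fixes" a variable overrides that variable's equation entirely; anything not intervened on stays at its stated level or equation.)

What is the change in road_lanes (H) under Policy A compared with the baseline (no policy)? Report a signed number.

Baseline:
  R = 53
  K = 110
  F = 20
  A = 245 − 6·53 − 6·110 + 2·20 = -693
  Y = 185 + 5·20 + 5·(-693) = -3180
  H = 152 − 110 − 2·(-3180) = 6402
Policy A (A := 199):
  R = 53
  K = 110
  F = 20
  A = 199
  Y = 185 + 5·20 + 5·199 = 1280
  H = 152 − 110 − 2·1280 = -2518
Change in H: -2518 − 6402 = -8920

-8920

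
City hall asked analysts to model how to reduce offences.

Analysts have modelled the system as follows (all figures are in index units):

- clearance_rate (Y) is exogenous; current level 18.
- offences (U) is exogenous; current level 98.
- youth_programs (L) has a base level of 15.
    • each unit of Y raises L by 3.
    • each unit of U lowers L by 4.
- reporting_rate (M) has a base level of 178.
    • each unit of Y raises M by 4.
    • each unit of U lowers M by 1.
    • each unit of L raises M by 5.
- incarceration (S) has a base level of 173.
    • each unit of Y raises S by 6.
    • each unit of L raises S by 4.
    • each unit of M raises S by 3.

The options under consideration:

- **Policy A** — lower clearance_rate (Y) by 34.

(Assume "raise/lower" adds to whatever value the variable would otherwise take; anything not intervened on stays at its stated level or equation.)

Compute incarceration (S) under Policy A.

-7950

Policy A (Y − 34):
  Y = 18 − 34 = -16
  U = 98
  L = 15 + 3·(-16) − 4·98 = -425
  M = 178 + 4·(-16) − 98 + 5·(-425) = -2109
  S = 173 + 6·(-16) + 4·(-425) + 3·(-2109) = -7950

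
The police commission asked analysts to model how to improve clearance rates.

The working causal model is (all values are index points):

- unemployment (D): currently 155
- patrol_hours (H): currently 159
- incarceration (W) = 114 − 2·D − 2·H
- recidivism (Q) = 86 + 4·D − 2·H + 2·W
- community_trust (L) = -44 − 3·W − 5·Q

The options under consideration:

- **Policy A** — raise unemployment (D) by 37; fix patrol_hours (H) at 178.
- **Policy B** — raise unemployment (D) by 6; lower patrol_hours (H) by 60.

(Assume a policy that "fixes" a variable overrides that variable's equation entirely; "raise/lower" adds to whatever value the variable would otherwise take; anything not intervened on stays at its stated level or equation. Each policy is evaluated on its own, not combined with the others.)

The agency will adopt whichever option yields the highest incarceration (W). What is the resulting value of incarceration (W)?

Policy A (D + 37, H := 178):
  D = 155 + 37 = 192
  H = 178
  W = 114 − 2·192 − 2·178 = -626
Policy B (D + 6, H − 60):
  D = 155 + 6 = 161
  H = 159 − 60 = 99
  W = 114 − 2·161 − 2·99 = -406
Comparing — Policy A: W=-626, Policy B: W=-406. Highest is -406 (Policy B).

-406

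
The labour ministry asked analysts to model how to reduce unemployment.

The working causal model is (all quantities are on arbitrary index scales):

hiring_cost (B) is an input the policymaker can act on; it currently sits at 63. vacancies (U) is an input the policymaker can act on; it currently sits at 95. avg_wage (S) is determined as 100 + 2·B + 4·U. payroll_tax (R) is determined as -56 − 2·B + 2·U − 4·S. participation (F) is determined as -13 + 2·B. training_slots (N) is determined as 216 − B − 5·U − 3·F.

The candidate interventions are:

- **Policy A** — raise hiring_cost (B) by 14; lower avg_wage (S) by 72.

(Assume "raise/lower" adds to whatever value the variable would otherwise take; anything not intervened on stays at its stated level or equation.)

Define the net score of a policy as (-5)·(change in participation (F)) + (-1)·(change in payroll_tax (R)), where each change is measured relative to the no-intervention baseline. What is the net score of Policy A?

Baseline:
  B = 63
  U = 95
  S = 100 + 2·63 + 4·95 = 606
  R = -56 − 2·63 + 2·95 − 4·606 = -2416
  F = -13 + 2·63 = 113
Policy A (B + 14, S − 72):
  B = 63 + 14 = 77
  U = 95
  S = 100 + 2·77 + 4·95 (−72 from intervention) = 562
  R = -56 − 2·77 + 2·95 − 4·562 = -2268
  F = -13 + 2·77 = 141
ΔF = 141 − 113 = 28; ΔR = -2268 − (-2416) = 148
Score = (-5)·28 + (-1)·148 = -288

-288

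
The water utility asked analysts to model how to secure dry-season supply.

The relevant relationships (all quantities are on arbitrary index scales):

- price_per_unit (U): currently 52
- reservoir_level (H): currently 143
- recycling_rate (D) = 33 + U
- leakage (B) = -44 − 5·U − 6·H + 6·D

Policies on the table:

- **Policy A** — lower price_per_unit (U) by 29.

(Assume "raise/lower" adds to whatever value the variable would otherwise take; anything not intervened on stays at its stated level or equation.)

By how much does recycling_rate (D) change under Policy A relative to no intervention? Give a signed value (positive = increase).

Baseline:
  U = 52
  D = 33 + 52 = 85
Policy A (U − 29):
  U = 52 − 29 = 23
  D = 33 + 23 = 56
Change in D: 56 − 85 = -29

-29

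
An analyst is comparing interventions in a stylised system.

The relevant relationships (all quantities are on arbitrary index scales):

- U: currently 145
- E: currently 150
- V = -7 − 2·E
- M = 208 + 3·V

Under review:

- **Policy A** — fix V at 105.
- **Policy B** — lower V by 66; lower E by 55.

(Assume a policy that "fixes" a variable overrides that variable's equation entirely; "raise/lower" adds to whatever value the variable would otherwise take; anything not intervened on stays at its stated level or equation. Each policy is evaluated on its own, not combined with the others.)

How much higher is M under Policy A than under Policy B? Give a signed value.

Policy A (V := 105):
  E = 150
  V = 105
  M = 208 + 3·105 = 523
Policy B (V − 66, E − 55):
  E = 150 − 55 = 95
  V = -7 − 2·95 (−66 from intervention) = -263
  M = 208 + 3·(-263) = -581
M: 523 − (-581) = 1104

1104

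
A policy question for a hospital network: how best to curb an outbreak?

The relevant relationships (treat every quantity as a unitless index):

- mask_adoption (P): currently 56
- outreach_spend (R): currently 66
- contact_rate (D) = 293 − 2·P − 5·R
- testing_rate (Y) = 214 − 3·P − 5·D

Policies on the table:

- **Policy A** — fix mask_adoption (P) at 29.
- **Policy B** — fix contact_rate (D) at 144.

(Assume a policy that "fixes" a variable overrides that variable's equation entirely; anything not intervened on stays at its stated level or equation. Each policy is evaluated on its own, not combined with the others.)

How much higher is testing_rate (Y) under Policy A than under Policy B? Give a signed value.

1276

Policy A (P := 29):
  P = 29
  R = 66
  D = 293 − 2·29 − 5·66 = -95
  Y = 214 − 3·29 − 5·(-95) = 602
Policy B (D := 144):
  P = 56
  R = 66
  D = 144
  Y = 214 − 3·56 − 5·144 = -674
Y: 602 − (-674) = 1276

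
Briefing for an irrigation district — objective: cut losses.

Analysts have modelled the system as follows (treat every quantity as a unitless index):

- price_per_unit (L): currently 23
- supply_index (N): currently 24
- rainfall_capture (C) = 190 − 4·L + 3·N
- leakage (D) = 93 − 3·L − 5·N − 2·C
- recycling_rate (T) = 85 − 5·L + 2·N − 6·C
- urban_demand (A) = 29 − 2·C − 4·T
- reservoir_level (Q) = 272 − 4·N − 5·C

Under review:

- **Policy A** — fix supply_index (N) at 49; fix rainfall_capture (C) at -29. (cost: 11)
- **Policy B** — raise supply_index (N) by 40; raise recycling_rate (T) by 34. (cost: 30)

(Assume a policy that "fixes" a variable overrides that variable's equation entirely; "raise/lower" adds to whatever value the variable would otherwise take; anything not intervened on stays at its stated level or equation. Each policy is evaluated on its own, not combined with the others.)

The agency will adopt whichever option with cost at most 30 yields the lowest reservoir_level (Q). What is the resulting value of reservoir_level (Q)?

Policy A (N := 49, C := -29):
  L = 23
  N = 49
  C = -29
  Q = 272 − 4·49 − 5·(-29) = 221
Policy B (N + 40, T + 34):
  L = 23
  N = 24 + 40 = 64
  C = 190 − 4·23 + 3·64 = 290
  Q = 272 − 4·64 − 5·290 = -1434
Comparing — Policy A: Q=221, Policy B: Q=-1434. Lowest is -1434 (Policy B).

-1434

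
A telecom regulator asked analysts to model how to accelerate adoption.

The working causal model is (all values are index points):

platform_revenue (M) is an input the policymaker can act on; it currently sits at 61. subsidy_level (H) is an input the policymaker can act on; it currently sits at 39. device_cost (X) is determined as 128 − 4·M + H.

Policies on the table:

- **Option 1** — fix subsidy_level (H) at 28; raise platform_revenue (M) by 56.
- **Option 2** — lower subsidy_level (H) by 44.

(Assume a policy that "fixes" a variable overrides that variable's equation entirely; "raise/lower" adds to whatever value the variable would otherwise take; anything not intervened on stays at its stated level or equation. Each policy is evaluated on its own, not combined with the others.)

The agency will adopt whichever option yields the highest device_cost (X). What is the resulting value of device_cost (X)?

Option 1 (H := 28, M + 56):
  M = 61 + 56 = 117
  H = 28
  X = 128 − 4·117 + 28 = -312
Option 2 (H − 44):
  M = 61
  H = 39 − 44 = -5
  X = 128 − 4·61 + (-5) = -121
Comparing — Option 1: X=-312, Option 2: X=-121. Highest is -121 (Option 2).

-121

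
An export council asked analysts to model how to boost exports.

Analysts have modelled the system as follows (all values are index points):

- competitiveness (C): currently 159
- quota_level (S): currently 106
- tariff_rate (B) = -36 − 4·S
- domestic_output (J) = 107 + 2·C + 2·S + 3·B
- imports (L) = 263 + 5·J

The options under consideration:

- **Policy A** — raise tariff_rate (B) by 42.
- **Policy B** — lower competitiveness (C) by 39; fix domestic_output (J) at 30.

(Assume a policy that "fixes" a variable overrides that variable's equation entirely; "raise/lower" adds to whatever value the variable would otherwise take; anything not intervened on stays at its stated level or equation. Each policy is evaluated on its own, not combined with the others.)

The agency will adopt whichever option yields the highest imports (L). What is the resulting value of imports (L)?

Policy A (B + 42):
  C = 159
  S = 106
  B = -36 − 4·106 (+42 from intervention) = -418
  J = 107 + 2·159 + 2·106 + 3·(-418) = -617
  L = 263 + 5·(-617) = -2822
Policy B (C − 39, J := 30):
  C = 159 − 39 = 120
  S = 106
  B = -36 − 4·106 = -460
  J = 30
  L = 263 + 5·30 = 413
Comparing — Policy A: L=-2822, Policy B: L=413. Highest is 413 (Policy B).

413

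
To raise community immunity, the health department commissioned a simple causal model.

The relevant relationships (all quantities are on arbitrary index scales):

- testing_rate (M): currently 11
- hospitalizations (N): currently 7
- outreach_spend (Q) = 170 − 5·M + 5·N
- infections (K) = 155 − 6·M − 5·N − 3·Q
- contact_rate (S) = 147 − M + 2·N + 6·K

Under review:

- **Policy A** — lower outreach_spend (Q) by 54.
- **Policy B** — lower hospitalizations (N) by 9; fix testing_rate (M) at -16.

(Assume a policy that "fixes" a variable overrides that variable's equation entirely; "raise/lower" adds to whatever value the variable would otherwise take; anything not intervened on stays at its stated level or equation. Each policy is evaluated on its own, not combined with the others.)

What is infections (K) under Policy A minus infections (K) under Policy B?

225

Policy A (Q − 54):
  M = 11
  N = 7
  Q = 170 − 5·11 + 5·7 (−54 from intervention) = 96
  K = 155 − 6·11 − 5·7 − 3·96 = -234
Policy B (N − 9, M := -16):
  M = -16
  N = 7 − 9 = -2
  Q = 170 − 5·(-16) + 5·(-2) = 240
  K = 155 − 6·(-16) − 5·(-2) − 3·240 = -459
K: -234 − (-459) = 225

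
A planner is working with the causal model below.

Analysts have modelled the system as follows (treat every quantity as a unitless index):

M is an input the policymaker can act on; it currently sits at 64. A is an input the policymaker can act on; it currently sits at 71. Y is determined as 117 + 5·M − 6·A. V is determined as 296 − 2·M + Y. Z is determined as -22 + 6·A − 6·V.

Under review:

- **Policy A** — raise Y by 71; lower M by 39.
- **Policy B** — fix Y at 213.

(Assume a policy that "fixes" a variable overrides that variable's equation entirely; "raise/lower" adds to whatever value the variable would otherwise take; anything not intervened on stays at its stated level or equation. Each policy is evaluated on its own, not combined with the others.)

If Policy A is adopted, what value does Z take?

-394

Policy A (Y + 71, M − 39):
  M = 64 − 39 = 25
  A = 71
  Y = 117 + 5·25 − 6·71 (+71 from intervention) = -113
  V = 296 − 2·25 + (-113) = 133
  Z = -22 + 6·71 − 6·133 = -394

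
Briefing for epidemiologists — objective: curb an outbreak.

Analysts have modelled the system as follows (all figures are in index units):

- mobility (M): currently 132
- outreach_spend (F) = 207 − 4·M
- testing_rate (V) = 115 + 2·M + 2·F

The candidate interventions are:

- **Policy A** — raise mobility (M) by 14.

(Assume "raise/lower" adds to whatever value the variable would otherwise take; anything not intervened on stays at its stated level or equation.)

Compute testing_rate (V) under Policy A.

Policy A (M + 14):
  M = 132 + 14 = 146
  F = 207 − 4·146 = -377
  V = 115 + 2·146 + 2·(-377) = -347

-347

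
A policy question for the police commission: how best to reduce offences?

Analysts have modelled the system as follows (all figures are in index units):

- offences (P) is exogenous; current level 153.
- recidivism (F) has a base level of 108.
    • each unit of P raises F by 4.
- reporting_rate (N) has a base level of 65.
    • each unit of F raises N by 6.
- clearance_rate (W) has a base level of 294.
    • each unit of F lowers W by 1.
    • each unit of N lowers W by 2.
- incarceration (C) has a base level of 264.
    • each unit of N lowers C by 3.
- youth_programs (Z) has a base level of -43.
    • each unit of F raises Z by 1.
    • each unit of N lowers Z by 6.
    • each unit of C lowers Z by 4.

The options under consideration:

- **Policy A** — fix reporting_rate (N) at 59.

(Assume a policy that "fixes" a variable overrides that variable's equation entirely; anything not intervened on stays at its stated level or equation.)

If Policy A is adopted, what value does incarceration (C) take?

87

Policy A (N := 59):
  P = 153
  F = 108 + 4·153 = 720
  N = 59
  C = 264 − 3·59 = 87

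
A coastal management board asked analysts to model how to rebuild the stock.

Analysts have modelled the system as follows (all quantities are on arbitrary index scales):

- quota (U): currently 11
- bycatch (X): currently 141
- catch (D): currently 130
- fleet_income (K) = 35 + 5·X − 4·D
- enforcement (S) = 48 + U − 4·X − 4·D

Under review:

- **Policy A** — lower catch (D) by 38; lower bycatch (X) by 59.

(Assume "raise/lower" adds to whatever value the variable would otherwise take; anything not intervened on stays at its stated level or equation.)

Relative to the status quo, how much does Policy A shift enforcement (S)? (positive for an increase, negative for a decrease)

Baseline:
  U = 11
  X = 141
  D = 130
  S = 48 + 11 − 4·141 − 4·130 = -1025
Policy A (D − 38, X − 59):
  U = 11
  X = 141 − 59 = 82
  D = 130 − 38 = 92
  S = 48 + 11 − 4·82 − 4·92 = -637
Change in S: -637 − (-1025) = 388

388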